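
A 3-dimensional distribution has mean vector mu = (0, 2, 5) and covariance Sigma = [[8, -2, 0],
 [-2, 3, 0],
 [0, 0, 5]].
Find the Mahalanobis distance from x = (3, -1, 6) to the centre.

Step 1 — centre the observation: (x - mu) = (3, -3, 1).

Step 2 — invert Sigma (cofactor / det for 3×3, or solve directly):
  Sigma^{-1} = [[0.15, 0.1, 0],
 [0.1, 0.4, 0],
 [0, 0, 0.2]].

Step 3 — form the quadratic (x - mu)^T · Sigma^{-1} · (x - mu):
  Sigma^{-1} · (x - mu) = (0.15, -0.9, 0.2).
  (x - mu)^T · [Sigma^{-1} · (x - mu)] = (3)·(0.15) + (-3)·(-0.9) + (1)·(0.2) = 3.35.

Step 4 — take square root: d = √(3.35) ≈ 1.8303.

d(x, mu) = √(3.35) ≈ 1.8303


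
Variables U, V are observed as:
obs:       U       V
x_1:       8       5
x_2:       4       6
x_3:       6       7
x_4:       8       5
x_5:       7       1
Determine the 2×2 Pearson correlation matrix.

Step 1 — column means:
  mean(U) = (8 + 4 + 6 + 8 + 7) / 5 = 33/5 = 6.6
  mean(V) = (5 + 6 + 7 + 5 + 1) / 5 = 24/5 = 4.8

Step 2 — sample variances and covariances s[i,j] = (1/(n-1)) · Σ_k (x_{k,i} - mean_i) · (x_{k,j} - mean_j), with n-1 = 4:
  s[U,U] = ((1.4)·(1.4) + (-2.6)·(-2.6) + (-0.6)·(-0.6) + (1.4)·(1.4) + (0.4)·(0.4)) / 4 = 11.2/4 = 2.8
  s[U,V] = ((1.4)·(0.2) + (-2.6)·(1.2) + (-0.6)·(2.2) + (1.4)·(0.2) + (0.4)·(-3.8)) / 4 = -5.4/4 = -1.35
  s[V,V] = ((0.2)·(0.2) + (1.2)·(1.2) + (2.2)·(2.2) + (0.2)·(0.2) + (-3.8)·(-3.8)) / 4 = 20.8/4 = 5.2
  Sample standard deviations s_i = √(s[i,i]):
  s(U) = √(2.8) = 1.6733
  s(V) = √(5.2) = 2.2804

Step 3 — r_{ij} = s_{ij} / (s_i · s_j):
  r[U,U] = 1 (diagonal).
  r[U,V] = -1.35 / (1.6733 · 2.2804) = -1.35 / 3.8158 = -0.3538
  r[V,V] = 1 (diagonal).

R is symmetric with unit diagonal. Assembling:

R = [[1, -0.3538],
 [-0.3538, 1]]


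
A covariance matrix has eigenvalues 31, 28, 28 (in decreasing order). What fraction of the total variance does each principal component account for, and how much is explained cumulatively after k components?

Step 1 — total variance = trace(Sigma) = Σ λ_i = 31 + 28 + 28 = 87.

Step 2 — fraction explained by component i = λ_i / Σ λ:
  PC1: 31/87 = 0.3563
  PC2: 28/87 = 0.3218
  PC3: 28/87 = 0.3218

Step 3 — cumulative fraction after k components = (λ_1 + ... + λ_k) / Σ λ:
  k = 1: 31/87 = 0.3563
  k = 2: (31 + 28)/87 = 59/87 = 0.6782
  k = 3: (31 + 28 + 28)/87 = 87/87 = 1

Summary (fraction, with percent):

explained: PC1 0.3563 (35.63%), PC2 0.3218 (32.18%), PC3 0.3218 (32.18%);  cumulative: 0.3563, 0.6782, 1


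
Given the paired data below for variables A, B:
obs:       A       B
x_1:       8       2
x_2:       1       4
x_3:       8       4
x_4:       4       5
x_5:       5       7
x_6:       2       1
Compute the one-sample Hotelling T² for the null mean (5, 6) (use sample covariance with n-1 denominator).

Step 1 — sample mean vector:
  mean(A) = (8 + 1 + 8 + 4 + 5 + 2) / 6 = 28/6 = 4.6667
  mean(B) = (2 + 4 + 4 + 5 + 7 + 1) / 6 = 23/6 = 3.8333
  x̄ = (4.6667, 3.8333),  deviation x̄ - mu_0 = (4.6667, 3.8333) - (5, 6) = (-0.3333, -2.1667).

Step 2 — sample covariance matrix, S[i,j] = (1/(n-1)) · Σ_k (x_{k,i} - mean_i) · (x_{k,j} - mean_j), divisor n-1 = 5:
  S[A,A] = ((3.3333)·(3.3333) + (-3.6667)·(-3.6667) + (3.3333)·(3.3333) + (-0.6667)·(-0.6667) + (0.3333)·(0.3333) + (-2.6667)·(-2.6667)) / 5 = 43.3333/5 = 8.6667
  S[A,B] = ((3.3333)·(-1.8333) + (-3.6667)·(0.1667) + (3.3333)·(0.1667) + (-0.6667)·(1.1667) + (0.3333)·(3.1667) + (-2.6667)·(-2.8333)) / 5 = 1.6667/5 = 0.3333
  S[B,B] = ((-1.8333)·(-1.8333) + (0.1667)·(0.1667) + (0.1667)·(0.1667) + (1.1667)·(1.1667) + (3.1667)·(3.1667) + (-2.8333)·(-2.8333)) / 5 = 22.8333/5 = 4.5667
  S = [[8.6667, 0.3333],
 [0.3333, 4.5667]].

Step 3 — invert S. det(S) = 8.6667·4.5667 - (0.3333)² = 39.4667.
  S^{-1} = (1/det) · [[d, -b], [-b, a]] = [[0.1157, -0.0084],
 [-0.0084, 0.2196]].

Step 4 — quadratic form (x̄ - mu_0)^T · S^{-1} · (x̄ - mu_0):
  S^{-1} · (x̄ - mu_0) = (-0.0203, -0.473),
  (x̄ - mu_0)^T · [...] = (-0.3333)·(-0.0203) + (-2.1667)·(-0.473) = 1.0315.

Step 5 — scale by n: T² = 6 · 1.0315 = 6.1892.

T² ≈ 6.1892


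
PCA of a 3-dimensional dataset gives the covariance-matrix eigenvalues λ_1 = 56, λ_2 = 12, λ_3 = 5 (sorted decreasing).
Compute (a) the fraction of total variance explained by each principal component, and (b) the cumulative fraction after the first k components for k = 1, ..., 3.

Step 1 — total variance = trace(Sigma) = Σ λ_i = 56 + 12 + 5 = 73.

Step 2 — fraction explained by component i = λ_i / Σ λ:
  PC1: 56/73 = 0.7671
  PC2: 12/73 = 0.1644
  PC3: 5/73 = 0.0685

Step 3 — cumulative fraction after k components = (λ_1 + ... + λ_k) / Σ λ:
  k = 1: 56/73 = 0.7671
  k = 2: (56 + 12)/73 = 68/73 = 0.9315
  k = 3: (56 + 12 + 5)/73 = 73/73 = 1

Summary (fraction, with percent):

explained: PC1 0.7671 (76.71%), PC2 0.1644 (16.44%), PC3 0.0685 (6.85%);  cumulative: 0.7671, 0.9315, 1


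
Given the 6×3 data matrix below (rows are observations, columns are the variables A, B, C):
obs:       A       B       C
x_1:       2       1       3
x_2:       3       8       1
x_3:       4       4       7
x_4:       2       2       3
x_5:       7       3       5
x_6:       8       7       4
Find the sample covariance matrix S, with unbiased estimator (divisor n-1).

Step 1 — column means:
  mean(A) = (2 + 3 + 4 + 2 + 7 + 8) / 6 = 26/6 = 4.3333
  mean(B) = (1 + 8 + 4 + 2 + 3 + 7) / 6 = 25/6 = 4.1667
  mean(C) = (3 + 1 + 7 + 3 + 5 + 4) / 6 = 23/6 = 3.8333

Step 2 — sample covariance S[i,j] = (1/(n-1)) · Σ_k (x_{k,i} - mean_i) · (x_{k,j} - mean_j), with n-1 = 5.
  S[A,A] = ((-2.3333)·(-2.3333) + (-1.3333)·(-1.3333) + (-0.3333)·(-0.3333) + (-2.3333)·(-2.3333) + (2.6667)·(2.6667) + (3.6667)·(3.6667)) / 5 = 33.3333/5 = 6.6667
  S[A,B] = ((-2.3333)·(-3.1667) + (-1.3333)·(3.8333) + (-0.3333)·(-0.1667) + (-2.3333)·(-2.1667) + (2.6667)·(-1.1667) + (3.6667)·(2.8333)) / 5 = 14.6667/5 = 2.9333
  S[A,C] = ((-2.3333)·(-0.8333) + (-1.3333)·(-2.8333) + (-0.3333)·(3.1667) + (-2.3333)·(-0.8333) + (2.6667)·(1.1667) + (3.6667)·(0.1667)) / 5 = 10.3333/5 = 2.0667
  S[B,B] = ((-3.1667)·(-3.1667) + (3.8333)·(3.8333) + (-0.1667)·(-0.1667) + (-2.1667)·(-2.1667) + (-1.1667)·(-1.1667) + (2.8333)·(2.8333)) / 5 = 38.8333/5 = 7.7667
  S[B,C] = ((-3.1667)·(-0.8333) + (3.8333)·(-2.8333) + (-0.1667)·(3.1667) + (-2.1667)·(-0.8333) + (-1.1667)·(1.1667) + (2.8333)·(0.1667)) / 5 = -7.8333/5 = -1.5667
  S[C,C] = ((-0.8333)·(-0.8333) + (-2.8333)·(-2.8333) + (3.1667)·(3.1667) + (-0.8333)·(-0.8333) + (1.1667)·(1.1667) + (0.1667)·(0.1667)) / 5 = 20.8333/5 = 4.1667

S is symmetric (S[j,i] = S[i,j]). Assembling:

S = [[6.6667, 2.9333, 2.0667],
 [2.9333, 7.7667, -1.5667],
 [2.0667, -1.5667, 4.1667]]


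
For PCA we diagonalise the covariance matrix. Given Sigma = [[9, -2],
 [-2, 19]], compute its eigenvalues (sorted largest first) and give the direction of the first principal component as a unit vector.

Step 1 — characteristic polynomial of 2×2 Sigma:
  det(Sigma - λI) = λ² - trace · λ + det = 0.
  trace = 9 + 19 = 28, det = 9·19 - (-2)² = 167.
Step 2 — discriminant:
  Δ = trace² - 4·det = 784 - 668 = 116.
Step 3 — eigenvalues:
  λ = (trace ± √Δ)/2 = (28 ± 10.7703)/2,
  λ_1 = 19.3852,  λ_2 = 8.6148.

Step 4 — unit eigenvector for λ_1: solve (Sigma - λ_1 I)v = 0. First row:
  (9 - 19.3852)·v_x + (-2)·v_y = 0, i.e. (-10.3852)·v_x + (-2)·v_y = 0,
  so v ∝ (b, λ_1 - a) = (-2, 10.3852); multiply by -1 so the first entry is positive: u = (2, -10.3852).
  ||u|| = √((2)² + (-10.3852)²) = √(111.8516) ≈ 10.576,
  v_1 = u/||u|| ≈ (0.1891, -0.982) (||v_1|| = 1).

λ_1 = 19.3852,  λ_2 = 8.6148;  v_1 ≈ (0.1891, -0.982)


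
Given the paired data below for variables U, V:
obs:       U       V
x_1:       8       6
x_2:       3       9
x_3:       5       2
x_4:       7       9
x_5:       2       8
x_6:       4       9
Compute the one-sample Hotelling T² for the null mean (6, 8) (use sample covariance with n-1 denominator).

Step 1 — sample mean vector:
  mean(U) = (8 + 3 + 5 + 7 + 2 + 4) / 6 = 29/6 = 4.8333
  mean(V) = (6 + 9 + 2 + 9 + 8 + 9) / 6 = 43/6 = 7.1667
  x̄ = (4.8333, 7.1667),  deviation x̄ - mu_0 = (4.8333, 7.1667) - (6, 8) = (-1.1667, -0.8333).

Step 2 — sample covariance matrix, S[i,j] = (1/(n-1)) · Σ_k (x_{k,i} - mean_i) · (x_{k,j} - mean_j), divisor n-1 = 5:
  S[U,U] = ((3.1667)·(3.1667) + (-1.8333)·(-1.8333) + (0.1667)·(0.1667) + (2.1667)·(2.1667) + (-2.8333)·(-2.8333) + (-0.8333)·(-0.8333)) / 5 = 26.8333/5 = 5.3667
  S[U,V] = ((3.1667)·(-1.1667) + (-1.8333)·(1.8333) + (0.1667)·(-5.1667) + (2.1667)·(1.8333) + (-2.8333)·(0.8333) + (-0.8333)·(1.8333)) / 5 = -7.8333/5 = -1.5667
  S[V,V] = ((-1.1667)·(-1.1667) + (1.8333)·(1.8333) + (-5.1667)·(-5.1667) + (1.8333)·(1.8333) + (0.8333)·(0.8333) + (1.8333)·(1.8333)) / 5 = 38.8333/5 = 7.7667
  S = [[5.3667, -1.5667],
 [-1.5667, 7.7667]].

Step 3 — invert S. det(S) = 5.3667·7.7667 - (-1.5667)² = 39.2267.
  S^{-1} = (1/det) · [[d, -b], [-b, a]] = [[0.198, 0.0399],
 [0.0399, 0.1368]].

Step 4 — quadratic form (x̄ - mu_0)^T · S^{-1} · (x̄ - mu_0):
  S^{-1} · (x̄ - mu_0) = (-0.2643, -0.1606),
  (x̄ - mu_0)^T · [...] = (-1.1667)·(-0.2643) + (-0.8333)·(-0.1606) = 0.4422.

Step 5 — scale by n: T² = 6 · 0.4422 = 2.653.

T² ≈ 2.653


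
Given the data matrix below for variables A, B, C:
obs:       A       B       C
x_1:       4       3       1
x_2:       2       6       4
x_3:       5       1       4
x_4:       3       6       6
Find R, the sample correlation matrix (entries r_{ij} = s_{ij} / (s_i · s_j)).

Step 1 — column means:
  mean(A) = (4 + 2 + 5 + 3) / 4 = 14/4 = 3.5
  mean(B) = (3 + 6 + 1 + 6) / 4 = 16/4 = 4
  mean(C) = (1 + 4 + 4 + 6) / 4 = 15/4 = 3.75

Step 2 — sample variances and covariances s[i,j] = (1/(n-1)) · Σ_k (x_{k,i} - mean_i) · (x_{k,j} - mean_j), with n-1 = 3:
  s[A,A] = ((0.5)·(0.5) + (-1.5)·(-1.5) + (1.5)·(1.5) + (-0.5)·(-0.5)) / 3 = 5/3 = 1.6667
  s[A,B] = ((0.5)·(-1) + (-1.5)·(2) + (1.5)·(-3) + (-0.5)·(2)) / 3 = -9/3 = -3
  s[A,C] = ((0.5)·(-2.75) + (-1.5)·(0.25) + (1.5)·(0.25) + (-0.5)·(2.25)) / 3 = -2.5/3 = -0.8333
  s[B,B] = ((-1)·(-1) + (2)·(2) + (-3)·(-3) + (2)·(2)) / 3 = 18/3 = 6
  s[B,C] = ((-1)·(-2.75) + (2)·(0.25) + (-3)·(0.25) + (2)·(2.25)) / 3 = 7/3 = 2.3333
  s[C,C] = ((-2.75)·(-2.75) + (0.25)·(0.25) + (0.25)·(0.25) + (2.25)·(2.25)) / 3 = 12.75/3 = 4.25
  Sample standard deviations s_i = √(s[i,i]):
  s(A) = √(1.6667) = 1.291
  s(B) = √(6) = 2.4495
  s(C) = √(4.25) = 2.0616

Step 3 — r_{ij} = s_{ij} / (s_i · s_j):
  r[A,A] = 1 (diagonal).
  r[A,B] = -3 / (1.291 · 2.4495) = -3 / 3.1623 = -0.9487
  r[A,C] = -0.8333 / (1.291 · 2.0616) = -0.8333 / 2.6615 = -0.3131
  r[B,B] = 1 (diagonal).
  r[B,C] = 2.3333 / (2.4495 · 2.0616) = 2.3333 / 5.0498 = 0.4621
  r[C,C] = 1 (diagonal).

R is symmetric with unit diagonal. Assembling:

R = [[1, -0.9487, -0.3131],
 [-0.9487, 1, 0.4621],
 [-0.3131, 0.4621, 1]]


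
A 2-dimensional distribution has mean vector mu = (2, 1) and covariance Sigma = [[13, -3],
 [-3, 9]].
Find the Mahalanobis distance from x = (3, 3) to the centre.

Step 1 — centre the observation: (x - mu) = (1, 2).

Step 2 — invert Sigma. det(Sigma) = 13·9 - (-3)² = 108.
  Sigma^{-1} = (1/det) · [[d, -b], [-b, a]] = [[0.0833, 0.0278],
 [0.0278, 0.1204]].

Step 3 — form the quadratic (x - mu)^T · Sigma^{-1} · (x - mu):
  Sigma^{-1} · (x - mu) = (0.1389, 0.2685).
  (x - mu)^T · [Sigma^{-1} · (x - mu)] = (1)·(0.1389) + (2)·(0.2685) = 0.6759.

Step 4 — take square root: d = √(0.6759) ≈ 0.8221.

d(x, mu) = √(0.6759) ≈ 0.8221


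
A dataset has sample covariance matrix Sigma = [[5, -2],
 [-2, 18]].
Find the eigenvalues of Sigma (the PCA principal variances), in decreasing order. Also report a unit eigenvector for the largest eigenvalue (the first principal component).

Step 1 — characteristic polynomial of 2×2 Sigma:
  det(Sigma - λI) = λ² - trace · λ + det = 0.
  trace = 5 + 18 = 23, det = 5·18 - (-2)² = 86.
Step 2 — discriminant:
  Δ = trace² - 4·det = 529 - 344 = 185.
Step 3 — eigenvalues:
  λ = (trace ± √Δ)/2 = (23 ± 13.6015)/2,
  λ_1 = 18.3007,  λ_2 = 4.6993.

Step 4 — unit eigenvector for λ_1: solve (Sigma - λ_1 I)v = 0. First row:
  (5 - 18.3007)·v_x + (-2)·v_y = 0, i.e. (-13.3007)·v_x + (-2)·v_y = 0,
  so v ∝ (b, λ_1 - a) = (-2, 13.3007); multiply by -1 so the first entry is positive: u = (2, -13.3007).
  ||u|| = √((2)² + (-13.3007)²) = √(180.9096) ≈ 13.4503,
  v_1 = u/||u|| ≈ (0.1487, -0.9889) (||v_1|| = 1).

λ_1 = 18.3007,  λ_2 = 4.6993;  v_1 ≈ (0.1487, -0.9889)


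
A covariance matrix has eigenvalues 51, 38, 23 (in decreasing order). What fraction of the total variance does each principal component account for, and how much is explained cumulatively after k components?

Step 1 — total variance = trace(Sigma) = Σ λ_i = 51 + 38 + 23 = 112.

Step 2 — fraction explained by component i = λ_i / Σ λ:
  PC1: 51/112 = 0.4554
  PC2: 38/112 = 0.3393
  PC3: 23/112 = 0.2054

Step 3 — cumulative fraction after k components = (λ_1 + ... + λ_k) / Σ λ:
  k = 1: 51/112 = 0.4554
  k = 2: (51 + 38)/112 = 89/112 = 0.7946
  k = 3: (51 + 38 + 23)/112 = 112/112 = 1

Summary (fraction, with percent):

explained: PC1 0.4554 (45.54%), PC2 0.3393 (33.93%), PC3 0.2054 (20.54%);  cumulative: 0.4554, 0.7946, 1


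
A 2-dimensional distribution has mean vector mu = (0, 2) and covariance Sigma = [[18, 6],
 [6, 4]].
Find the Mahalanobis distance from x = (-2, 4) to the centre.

Step 1 — centre the observation: (x - mu) = (-2, 2).

Step 2 — invert Sigma. det(Sigma) = 18·4 - (6)² = 36.
  Sigma^{-1} = (1/det) · [[d, -b], [-b, a]] = [[0.1111, -0.1667],
 [-0.1667, 0.5]].

Step 3 — form the quadratic (x - mu)^T · Sigma^{-1} · (x - mu):
  Sigma^{-1} · (x - mu) = (-0.5556, 1.3333).
  (x - mu)^T · [Sigma^{-1} · (x - mu)] = (-2)·(-0.5556) + (2)·(1.3333) = 3.7778.

Step 4 — take square root: d = √(3.7778) ≈ 1.9437.

d(x, mu) = √(3.7778) ≈ 1.9437


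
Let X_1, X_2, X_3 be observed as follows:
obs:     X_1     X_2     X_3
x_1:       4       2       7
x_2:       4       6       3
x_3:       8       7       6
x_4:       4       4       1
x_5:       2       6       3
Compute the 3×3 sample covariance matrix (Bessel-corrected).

Step 1 — column means:
  mean(X_1) = (4 + 4 + 8 + 4 + 2) / 5 = 22/5 = 4.4
  mean(X_2) = (2 + 6 + 7 + 4 + 6) / 5 = 25/5 = 5
  mean(X_3) = (7 + 3 + 6 + 1 + 3) / 5 = 20/5 = 4

Step 2 — sample covariance S[i,j] = (1/(n-1)) · Σ_k (x_{k,i} - mean_i) · (x_{k,j} - mean_j), with n-1 = 4.
  S[X_1,X_1] = ((-0.4)·(-0.4) + (-0.4)·(-0.4) + (3.6)·(3.6) + (-0.4)·(-0.4) + (-2.4)·(-2.4)) / 4 = 19.2/4 = 4.8
  S[X_1,X_2] = ((-0.4)·(-3) + (-0.4)·(1) + (3.6)·(2) + (-0.4)·(-1) + (-2.4)·(1)) / 4 = 6/4 = 1.5
  S[X_1,X_3] = ((-0.4)·(3) + (-0.4)·(-1) + (3.6)·(2) + (-0.4)·(-3) + (-2.4)·(-1)) / 4 = 10/4 = 2.5
  S[X_2,X_2] = ((-3)·(-3) + (1)·(1) + (2)·(2) + (-1)·(-1) + (1)·(1)) / 4 = 16/4 = 4
  S[X_2,X_3] = ((-3)·(3) + (1)·(-1) + (2)·(2) + (-1)·(-3) + (1)·(-1)) / 4 = -4/4 = -1
  S[X_3,X_3] = ((3)·(3) + (-1)·(-1) + (2)·(2) + (-3)·(-3) + (-1)·(-1)) / 4 = 24/4 = 6

S is symmetric (S[j,i] = S[i,j]). Assembling:

S = [[4.8, 1.5, 2.5],
 [1.5, 4, -1],
 [2.5, -1, 6]]


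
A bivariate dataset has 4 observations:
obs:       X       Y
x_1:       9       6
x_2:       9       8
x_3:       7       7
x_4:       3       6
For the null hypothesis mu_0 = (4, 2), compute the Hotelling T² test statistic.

Step 1 — sample mean vector:
  mean(X) = (9 + 9 + 7 + 3) / 4 = 28/4 = 7
  mean(Y) = (6 + 8 + 7 + 6) / 4 = 27/4 = 6.75
  x̄ = (7, 6.75),  deviation x̄ - mu_0 = (7, 6.75) - (4, 2) = (3, 4.75).

Step 2 — sample covariance matrix, S[i,j] = (1/(n-1)) · Σ_k (x_{k,i} - mean_i) · (x_{k,j} - mean_j), divisor n-1 = 3:
  S[X,X] = ((2)·(2) + (2)·(2) + (0)·(0) + (-4)·(-4)) / 3 = 24/3 = 8
  S[X,Y] = ((2)·(-0.75) + (2)·(1.25) + (0)·(0.25) + (-4)·(-0.75)) / 3 = 4/3 = 1.3333
  S[Y,Y] = ((-0.75)·(-0.75) + (1.25)·(1.25) + (0.25)·(0.25) + (-0.75)·(-0.75)) / 3 = 2.75/3 = 0.9167
  S = [[8, 1.3333],
 [1.3333, 0.9167]].

Step 3 — invert S. det(S) = 8·0.9167 - (1.3333)² = 5.5556.
  S^{-1} = (1/det) · [[d, -b], [-b, a]] = [[0.165, -0.24],
 [-0.24, 1.44]].

Step 4 — quadratic form (x̄ - mu_0)^T · S^{-1} · (x̄ - mu_0):
  S^{-1} · (x̄ - mu_0) = (-0.645, 6.12),
  (x̄ - mu_0)^T · [...] = (3)·(-0.645) + (4.75)·(6.12) = 27.135.

Step 5 — scale by n: T² = 4 · 27.135 = 108.54.

T² ≈ 108.54


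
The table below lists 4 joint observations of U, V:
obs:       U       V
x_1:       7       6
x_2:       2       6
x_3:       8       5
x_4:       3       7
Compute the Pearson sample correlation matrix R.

Step 1 — column means:
  mean(U) = (7 + 2 + 8 + 3) / 4 = 20/4 = 5
  mean(V) = (6 + 6 + 5 + 7) / 4 = 24/4 = 6

Step 2 — sample variances and covariances s[i,j] = (1/(n-1)) · Σ_k (x_{k,i} - mean_i) · (x_{k,j} - mean_j), with n-1 = 3:
  s[U,U] = ((2)·(2) + (-3)·(-3) + (3)·(3) + (-2)·(-2)) / 3 = 26/3 = 8.6667
  s[U,V] = ((2)·(0) + (-3)·(0) + (3)·(-1) + (-2)·(1)) / 3 = -5/3 = -1.6667
  s[V,V] = ((0)·(0) + (0)·(0) + (-1)·(-1) + (1)·(1)) / 3 = 2/3 = 0.6667
  Sample standard deviations s_i = √(s[i,i]):
  s(U) = √(8.6667) = 2.9439
  s(V) = √(0.6667) = 0.8165

Step 3 — r_{ij} = s_{ij} / (s_i · s_j):
  r[U,U] = 1 (diagonal).
  r[U,V] = -1.6667 / (2.9439 · 0.8165) = -1.6667 / 2.4037 = -0.6934
  r[V,V] = 1 (diagonal).

R is symmetric with unit diagonal. Assembling:

R = [[1, -0.6934],
 [-0.6934, 1]]


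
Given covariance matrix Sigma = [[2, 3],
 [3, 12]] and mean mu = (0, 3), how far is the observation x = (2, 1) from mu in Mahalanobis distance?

Step 1 — centre the observation: (x - mu) = (2, -2).

Step 2 — invert Sigma. det(Sigma) = 2·12 - (3)² = 15.
  Sigma^{-1} = (1/det) · [[d, -b], [-b, a]] = [[0.8, -0.2],
 [-0.2, 0.1333]].

Step 3 — form the quadratic (x - mu)^T · Sigma^{-1} · (x - mu):
  Sigma^{-1} · (x - mu) = (2, -0.6667).
  (x - mu)^T · [Sigma^{-1} · (x - mu)] = (2)·(2) + (-2)·(-0.6667) = 5.3333.

Step 4 — take square root: d = √(5.3333) ≈ 2.3094.

d(x, mu) = √(5.3333) ≈ 2.3094


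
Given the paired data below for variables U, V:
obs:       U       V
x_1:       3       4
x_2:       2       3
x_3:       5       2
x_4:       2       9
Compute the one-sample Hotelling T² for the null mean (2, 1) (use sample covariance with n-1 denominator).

Step 1 — sample mean vector:
  mean(U) = (3 + 2 + 5 + 2) / 4 = 12/4 = 3
  mean(V) = (4 + 3 + 2 + 9) / 4 = 18/4 = 4.5
  x̄ = (3, 4.5),  deviation x̄ - mu_0 = (3, 4.5) - (2, 1) = (1, 3.5).

Step 2 — sample covariance matrix, S[i,j] = (1/(n-1)) · Σ_k (x_{k,i} - mean_i) · (x_{k,j} - mean_j), divisor n-1 = 3:
  S[U,U] = ((0)·(0) + (-1)·(-1) + (2)·(2) + (-1)·(-1)) / 3 = 6/3 = 2
  S[U,V] = ((0)·(-0.5) + (-1)·(-1.5) + (2)·(-2.5) + (-1)·(4.5)) / 3 = -8/3 = -2.6667
  S[V,V] = ((-0.5)·(-0.5) + (-1.5)·(-1.5) + (-2.5)·(-2.5) + (4.5)·(4.5)) / 3 = 29/3 = 9.6667
  S = [[2, -2.6667],
 [-2.6667, 9.6667]].

Step 3 — invert S. det(S) = 2·9.6667 - (-2.6667)² = 12.2222.
  S^{-1} = (1/det) · [[d, -b], [-b, a]] = [[0.7909, 0.2182],
 [0.2182, 0.1636]].

Step 4 — quadratic form (x̄ - mu_0)^T · S^{-1} · (x̄ - mu_0):
  S^{-1} · (x̄ - mu_0) = (1.5545, 0.7909),
  (x̄ - mu_0)^T · [...] = (1)·(1.5545) + (3.5)·(0.7909) = 4.3227.

Step 5 — scale by n: T² = 4 · 4.3227 = 17.2909.

T² ≈ 17.2909


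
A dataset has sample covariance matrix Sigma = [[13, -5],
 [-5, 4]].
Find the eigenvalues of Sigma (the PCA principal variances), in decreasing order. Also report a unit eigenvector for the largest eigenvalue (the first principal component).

Step 1 — characteristic polynomial of 2×2 Sigma:
  det(Sigma - λI) = λ² - trace · λ + det = 0.
  trace = 13 + 4 = 17, det = 13·4 - (-5)² = 27.
Step 2 — discriminant:
  Δ = trace² - 4·det = 289 - 108 = 181.
Step 3 — eigenvalues:
  λ = (trace ± √Δ)/2 = (17 ± 13.4536)/2,
  λ_1 = 15.2268,  λ_2 = 1.7732.

Step 4 — unit eigenvector for λ_1: solve (Sigma - λ_1 I)v = 0. First row:
  (13 - 15.2268)·v_x + (-5)·v_y = 0, i.e. (-2.2268)·v_x + (-5)·v_y = 0,
  so v ∝ (b, λ_1 - a) = (-5, 2.2268); multiply by -1 so the first entry is positive: u = (5, -2.2268).
  ||u|| = √((5)² + (-2.2268)²) = √(29.9587) ≈ 5.4735,
  v_1 = u/||u|| ≈ (0.9135, -0.4068) (||v_1|| = 1).

λ_1 = 15.2268,  λ_2 = 1.7732;  v_1 ≈ (0.9135, -0.4068)


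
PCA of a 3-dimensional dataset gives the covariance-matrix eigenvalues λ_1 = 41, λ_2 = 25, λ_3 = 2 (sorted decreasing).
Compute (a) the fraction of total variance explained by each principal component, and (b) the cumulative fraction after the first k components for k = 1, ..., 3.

Step 1 — total variance = trace(Sigma) = Σ λ_i = 41 + 25 + 2 = 68.

Step 2 — fraction explained by component i = λ_i / Σ λ:
  PC1: 41/68 = 0.6029
  PC2: 25/68 = 0.3676
  PC3: 2/68 = 0.0294

Step 3 — cumulative fraction after k components = (λ_1 + ... + λ_k) / Σ λ:
  k = 1: 41/68 = 0.6029
  k = 2: (41 + 25)/68 = 66/68 = 0.9706
  k = 3: (41 + 25 + 2)/68 = 68/68 = 1

Summary (fraction, with percent):

explained: PC1 0.6029 (60.29%), PC2 0.3676 (36.76%), PC3 0.0294 (2.94%);  cumulative: 0.6029, 0.9706, 1


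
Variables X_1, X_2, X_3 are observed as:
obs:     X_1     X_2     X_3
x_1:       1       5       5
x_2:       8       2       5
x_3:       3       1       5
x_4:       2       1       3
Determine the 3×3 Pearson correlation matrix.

Step 1 — column means:
  mean(X_1) = (1 + 8 + 3 + 2) / 4 = 14/4 = 3.5
  mean(X_2) = (5 + 2 + 1 + 1) / 4 = 9/4 = 2.25
  mean(X_3) = (5 + 5 + 5 + 3) / 4 = 18/4 = 4.5

Step 2 — sample variances and covariances s[i,j] = (1/(n-1)) · Σ_k (x_{k,i} - mean_i) · (x_{k,j} - mean_j), with n-1 = 3:
  s[X_1,X_1] = ((-2.5)·(-2.5) + (4.5)·(4.5) + (-0.5)·(-0.5) + (-1.5)·(-1.5)) / 3 = 29/3 = 9.6667
  s[X_1,X_2] = ((-2.5)·(2.75) + (4.5)·(-0.25) + (-0.5)·(-1.25) + (-1.5)·(-1.25)) / 3 = -5.5/3 = -1.8333
  s[X_1,X_3] = ((-2.5)·(0.5) + (4.5)·(0.5) + (-0.5)·(0.5) + (-1.5)·(-1.5)) / 3 = 3/3 = 1
  s[X_2,X_2] = ((2.75)·(2.75) + (-0.25)·(-0.25) + (-1.25)·(-1.25) + (-1.25)·(-1.25)) / 3 = 10.75/3 = 3.5833
  s[X_2,X_3] = ((2.75)·(0.5) + (-0.25)·(0.5) + (-1.25)·(0.5) + (-1.25)·(-1.5)) / 3 = 2.5/3 = 0.8333
  s[X_3,X_3] = ((0.5)·(0.5) + (0.5)·(0.5) + (0.5)·(0.5) + (-1.5)·(-1.5)) / 3 = 3/3 = 1
  Sample standard deviations s_i = √(s[i,i]):
  s(X_1) = √(9.6667) = 3.1091
  s(X_2) = √(3.5833) = 1.893
  s(X_3) = √(1) = 1

Step 3 — r_{ij} = s_{ij} / (s_i · s_j):
  r[X_1,X_1] = 1 (diagonal).
  r[X_1,X_2] = -1.8333 / (3.1091 · 1.893) = -1.8333 / 5.8855 = -0.3115
  r[X_1,X_3] = 1 / (3.1091 · 1) = 1 / 3.1091 = 0.3216
  r[X_2,X_2] = 1 (diagonal).
  r[X_2,X_3] = 0.8333 / (1.893 · 1) = 0.8333 / 1.893 = 0.4402
  r[X_3,X_3] = 1 (diagonal).

R is symmetric with unit diagonal. Assembling:

R = [[1, -0.3115, 0.3216],
 [-0.3115, 1, 0.4402],
 [0.3216, 0.4402, 1]]


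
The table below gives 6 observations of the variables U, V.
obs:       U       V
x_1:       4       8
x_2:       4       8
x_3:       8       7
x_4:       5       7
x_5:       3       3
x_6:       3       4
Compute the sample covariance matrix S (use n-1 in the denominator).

Step 1 — column means:
  mean(U) = (4 + 4 + 8 + 5 + 3 + 3) / 6 = 27/6 = 4.5
  mean(V) = (8 + 8 + 7 + 7 + 3 + 4) / 6 = 37/6 = 6.1667

Step 2 — sample covariance S[i,j] = (1/(n-1)) · Σ_k (x_{k,i} - mean_i) · (x_{k,j} - mean_j), with n-1 = 5.
  S[U,U] = ((-0.5)·(-0.5) + (-0.5)·(-0.5) + (3.5)·(3.5) + (0.5)·(0.5) + (-1.5)·(-1.5) + (-1.5)·(-1.5)) / 5 = 17.5/5 = 3.5
  S[U,V] = ((-0.5)·(1.8333) + (-0.5)·(1.8333) + (3.5)·(0.8333) + (0.5)·(0.8333) + (-1.5)·(-3.1667) + (-1.5)·(-2.1667)) / 5 = 9.5/5 = 1.9
  S[V,V] = ((1.8333)·(1.8333) + (1.8333)·(1.8333) + (0.8333)·(0.8333) + (0.8333)·(0.8333) + (-3.1667)·(-3.1667) + (-2.1667)·(-2.1667)) / 5 = 22.8333/5 = 4.5667

S is symmetric (S[j,i] = S[i,j]). Assembling:

S = [[3.5, 1.9],
 [1.9, 4.5667]]


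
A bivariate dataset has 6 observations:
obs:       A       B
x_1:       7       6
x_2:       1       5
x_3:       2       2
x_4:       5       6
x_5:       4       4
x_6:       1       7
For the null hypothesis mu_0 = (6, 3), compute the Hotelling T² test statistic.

Step 1 — sample mean vector:
  mean(A) = (7 + 1 + 2 + 5 + 4 + 1) / 6 = 20/6 = 3.3333
  mean(B) = (6 + 5 + 2 + 6 + 4 + 7) / 6 = 30/6 = 5
  x̄ = (3.3333, 5),  deviation x̄ - mu_0 = (3.3333, 5) - (6, 3) = (-2.6667, 2).

Step 2 — sample covariance matrix, S[i,j] = (1/(n-1)) · Σ_k (x_{k,i} - mean_i) · (x_{k,j} - mean_j), divisor n-1 = 5:
  S[A,A] = ((3.6667)·(3.6667) + (-2.3333)·(-2.3333) + (-1.3333)·(-1.3333) + (1.6667)·(1.6667) + (0.6667)·(0.6667) + (-2.3333)·(-2.3333)) / 5 = 29.3333/5 = 5.8667
  S[A,B] = ((3.6667)·(1) + (-2.3333)·(0) + (-1.3333)·(-3) + (1.6667)·(1) + (0.6667)·(-1) + (-2.3333)·(2)) / 5 = 4/5 = 0.8
  S[B,B] = ((1)·(1) + (0)·(0) + (-3)·(-3) + (1)·(1) + (-1)·(-1) + (2)·(2)) / 5 = 16/5 = 3.2
  S = [[5.8667, 0.8],
 [0.8, 3.2]].

Step 3 — invert S. det(S) = 5.8667·3.2 - (0.8)² = 18.1333.
  S^{-1} = (1/det) · [[d, -b], [-b, a]] = [[0.1765, -0.0441],
 [-0.0441, 0.3235]].

Step 4 — quadratic form (x̄ - mu_0)^T · S^{-1} · (x̄ - mu_0):
  S^{-1} · (x̄ - mu_0) = (-0.5588, 0.7647),
  (x̄ - mu_0)^T · [...] = (-2.6667)·(-0.5588) + (2)·(0.7647) = 3.0196.

Step 5 — scale by n: T² = 6 · 3.0196 = 18.1176.

T² ≈ 18.1176


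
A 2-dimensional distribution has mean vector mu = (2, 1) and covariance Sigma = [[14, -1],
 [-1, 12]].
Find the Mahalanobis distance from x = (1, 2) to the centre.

Step 1 — centre the observation: (x - mu) = (-1, 1).

Step 2 — invert Sigma. det(Sigma) = 14·12 - (-1)² = 167.
  Sigma^{-1} = (1/det) · [[d, -b], [-b, a]] = [[0.0719, 0.006],
 [0.006, 0.0838]].

Step 3 — form the quadratic (x - mu)^T · Sigma^{-1} · (x - mu):
  Sigma^{-1} · (x - mu) = (-0.0659, 0.0778).
  (x - mu)^T · [Sigma^{-1} · (x - mu)] = (-1)·(-0.0659) + (1)·(0.0778) = 0.1437.

Step 4 — take square root: d = √(0.1437) ≈ 0.3791.

d(x, mu) = √(0.1437) ≈ 0.3791


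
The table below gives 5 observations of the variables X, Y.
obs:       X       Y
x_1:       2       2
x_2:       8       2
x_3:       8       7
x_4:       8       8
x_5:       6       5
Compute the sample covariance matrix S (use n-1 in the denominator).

Step 1 — column means:
  mean(X) = (2 + 8 + 8 + 8 + 6) / 5 = 32/5 = 6.4
  mean(Y) = (2 + 2 + 7 + 8 + 5) / 5 = 24/5 = 4.8

Step 2 — sample covariance S[i,j] = (1/(n-1)) · Σ_k (x_{k,i} - mean_i) · (x_{k,j} - mean_j), with n-1 = 4.
  S[X,X] = ((-4.4)·(-4.4) + (1.6)·(1.6) + (1.6)·(1.6) + (1.6)·(1.6) + (-0.4)·(-0.4)) / 4 = 27.2/4 = 6.8
  S[X,Y] = ((-4.4)·(-2.8) + (1.6)·(-2.8) + (1.6)·(2.2) + (1.6)·(3.2) + (-0.4)·(0.2)) / 4 = 16.4/4 = 4.1
  S[Y,Y] = ((-2.8)·(-2.8) + (-2.8)·(-2.8) + (2.2)·(2.2) + (3.2)·(3.2) + (0.2)·(0.2)) / 4 = 30.8/4 = 7.7

S is symmetric (S[j,i] = S[i,j]). Assembling:

S = [[6.8, 4.1],
 [4.1, 7.7]]


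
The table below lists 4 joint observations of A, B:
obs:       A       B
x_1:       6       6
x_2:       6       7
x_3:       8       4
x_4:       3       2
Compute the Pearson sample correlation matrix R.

Step 1 — column means:
  mean(A) = (6 + 6 + 8 + 3) / 4 = 23/4 = 5.75
  mean(B) = (6 + 7 + 4 + 2) / 4 = 19/4 = 4.75

Step 2 — sample variances and covariances s[i,j] = (1/(n-1)) · Σ_k (x_{k,i} - mean_i) · (x_{k,j} - mean_j), with n-1 = 3:
  s[A,A] = ((0.25)·(0.25) + (0.25)·(0.25) + (2.25)·(2.25) + (-2.75)·(-2.75)) / 3 = 12.75/3 = 4.25
  s[A,B] = ((0.25)·(1.25) + (0.25)·(2.25) + (2.25)·(-0.75) + (-2.75)·(-2.75)) / 3 = 6.75/3 = 2.25
  s[B,B] = ((1.25)·(1.25) + (2.25)·(2.25) + (-0.75)·(-0.75) + (-2.75)·(-2.75)) / 3 = 14.75/3 = 4.9167
  Sample standard deviations s_i = √(s[i,i]):
  s(A) = √(4.25) = 2.0616
  s(B) = √(4.9167) = 2.2174

Step 3 — r_{ij} = s_{ij} / (s_i · s_j):
  r[A,A] = 1 (diagonal).
  r[A,B] = 2.25 / (2.0616 · 2.2174) = 2.25 / 4.5712 = 0.4922
  r[B,B] = 1 (diagonal).

R is symmetric with unit diagonal. Assembling:

R = [[1, 0.4922],
 [0.4922, 1]]


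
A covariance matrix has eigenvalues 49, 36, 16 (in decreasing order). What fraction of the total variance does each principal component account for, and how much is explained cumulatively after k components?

Step 1 — total variance = trace(Sigma) = Σ λ_i = 49 + 36 + 16 = 101.

Step 2 — fraction explained by component i = λ_i / Σ λ:
  PC1: 49/101 = 0.4851
  PC2: 36/101 = 0.3564
  PC3: 16/101 = 0.1584

Step 3 — cumulative fraction after k components = (λ_1 + ... + λ_k) / Σ λ:
  k = 1: 49/101 = 0.4851
  k = 2: (49 + 36)/101 = 85/101 = 0.8416
  k = 3: (49 + 36 + 16)/101 = 101/101 = 1

Summary (fraction, with percent):

explained: PC1 0.4851 (48.51%), PC2 0.3564 (35.64%), PC3 0.1584 (15.84%);  cumulative: 0.4851, 0.8416, 1


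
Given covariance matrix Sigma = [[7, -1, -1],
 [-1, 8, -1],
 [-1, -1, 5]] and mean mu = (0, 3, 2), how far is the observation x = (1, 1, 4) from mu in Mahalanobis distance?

Step 1 — centre the observation: (x - mu) = (1, -2, 2).

Step 2 — invert Sigma (cofactor / det for 3×3, or solve directly):
  Sigma^{-1} = [[0.1512, 0.0233, 0.0349],
 [0.0233, 0.1318, 0.031],
 [0.0349, 0.031, 0.2132]].

Step 3 — form the quadratic (x - mu)^T · Sigma^{-1} · (x - mu):
  Sigma^{-1} · (x - mu) = (0.1744, -0.1783, 0.3992).
  (x - mu)^T · [Sigma^{-1} · (x - mu)] = (1)·(0.1744) + (-2)·(-0.1783) + (2)·(0.3992) = 1.3295.

Step 4 — take square root: d = √(1.3295) ≈ 1.153.

d(x, mu) = √(1.3295) ≈ 1.153


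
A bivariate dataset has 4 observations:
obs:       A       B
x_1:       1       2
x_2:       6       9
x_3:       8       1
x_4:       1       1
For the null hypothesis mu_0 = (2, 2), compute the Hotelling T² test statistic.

Step 1 — sample mean vector:
  mean(A) = (1 + 6 + 8 + 1) / 4 = 16/4 = 4
  mean(B) = (2 + 9 + 1 + 1) / 4 = 13/4 = 3.25
  x̄ = (4, 3.25),  deviation x̄ - mu_0 = (4, 3.25) - (2, 2) = (2, 1.25).

Step 2 — sample covariance matrix, S[i,j] = (1/(n-1)) · Σ_k (x_{k,i} - mean_i) · (x_{k,j} - mean_j), divisor n-1 = 3:
  S[A,A] = ((-3)·(-3) + (2)·(2) + (4)·(4) + (-3)·(-3)) / 3 = 38/3 = 12.6667
  S[A,B] = ((-3)·(-1.25) + (2)·(5.75) + (4)·(-2.25) + (-3)·(-2.25)) / 3 = 13/3 = 4.3333
  S[B,B] = ((-1.25)·(-1.25) + (5.75)·(5.75) + (-2.25)·(-2.25) + (-2.25)·(-2.25)) / 3 = 44.75/3 = 14.9167
  S = [[12.6667, 4.3333],
 [4.3333, 14.9167]].

Step 3 — invert S. det(S) = 12.6667·14.9167 - (4.3333)² = 170.1667.
  S^{-1} = (1/det) · [[d, -b], [-b, a]] = [[0.0877, -0.0255],
 [-0.0255, 0.0744]].

Step 4 — quadratic form (x̄ - mu_0)^T · S^{-1} · (x̄ - mu_0):
  S^{-1} · (x̄ - mu_0) = (0.1435, 0.0421),
  (x̄ - mu_0)^T · [...] = (2)·(0.1435) + (1.25)·(0.0421) = 0.3396.

Step 5 — scale by n: T² = 4 · 0.3396 = 1.3585.

T² ≈ 1.3585


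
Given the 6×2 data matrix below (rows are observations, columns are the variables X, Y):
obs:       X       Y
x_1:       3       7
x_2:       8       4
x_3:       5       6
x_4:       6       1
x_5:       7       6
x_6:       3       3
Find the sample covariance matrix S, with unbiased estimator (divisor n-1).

Step 1 — column means:
  mean(X) = (3 + 8 + 5 + 6 + 7 + 3) / 6 = 32/6 = 5.3333
  mean(Y) = (7 + 4 + 6 + 1 + 6 + 3) / 6 = 27/6 = 4.5

Step 2 — sample covariance S[i,j] = (1/(n-1)) · Σ_k (x_{k,i} - mean_i) · (x_{k,j} - mean_j), with n-1 = 5.
  S[X,X] = ((-2.3333)·(-2.3333) + (2.6667)·(2.6667) + (-0.3333)·(-0.3333) + (0.6667)·(0.6667) + (1.6667)·(1.6667) + (-2.3333)·(-2.3333)) / 5 = 21.3333/5 = 4.2667
  S[X,Y] = ((-2.3333)·(2.5) + (2.6667)·(-0.5) + (-0.3333)·(1.5) + (0.6667)·(-3.5) + (1.6667)·(1.5) + (-2.3333)·(-1.5)) / 5 = -4/5 = -0.8
  S[Y,Y] = ((2.5)·(2.5) + (-0.5)·(-0.5) + (1.5)·(1.5) + (-3.5)·(-3.5) + (1.5)·(1.5) + (-1.5)·(-1.5)) / 5 = 25.5/5 = 5.1

S is symmetric (S[j,i] = S[i,j]). Assembling:

S = [[4.2667, -0.8],
 [-0.8, 5.1]]


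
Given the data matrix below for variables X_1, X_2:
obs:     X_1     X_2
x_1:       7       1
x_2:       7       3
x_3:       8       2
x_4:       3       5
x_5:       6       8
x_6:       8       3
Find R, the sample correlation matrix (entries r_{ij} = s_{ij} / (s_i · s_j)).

Step 1 — column means:
  mean(X_1) = (7 + 7 + 8 + 3 + 6 + 8) / 6 = 39/6 = 6.5
  mean(X_2) = (1 + 3 + 2 + 5 + 8 + 3) / 6 = 22/6 = 3.6667

Step 2 — sample variances and covariances s[i,j] = (1/(n-1)) · Σ_k (x_{k,i} - mean_i) · (x_{k,j} - mean_j), with n-1 = 5:
  s[X_1,X_1] = ((0.5)·(0.5) + (0.5)·(0.5) + (1.5)·(1.5) + (-3.5)·(-3.5) + (-0.5)·(-0.5) + (1.5)·(1.5)) / 5 = 17.5/5 = 3.5
  s[X_1,X_2] = ((0.5)·(-2.6667) + (0.5)·(-0.6667) + (1.5)·(-1.6667) + (-3.5)·(1.3333) + (-0.5)·(4.3333) + (1.5)·(-0.6667)) / 5 = -12/5 = -2.4
  s[X_2,X_2] = ((-2.6667)·(-2.6667) + (-0.6667)·(-0.6667) + (-1.6667)·(-1.6667) + (1.3333)·(1.3333) + (4.3333)·(4.3333) + (-0.6667)·(-0.6667)) / 5 = 31.3333/5 = 6.2667
  Sample standard deviations s_i = √(s[i,i]):
  s(X_1) = √(3.5) = 1.8708
  s(X_2) = √(6.2667) = 2.5033

Step 3 — r_{ij} = s_{ij} / (s_i · s_j):
  r[X_1,X_1] = 1 (diagonal).
  r[X_1,X_2] = -2.4 / (1.8708 · 2.5033) = -2.4 / 4.6833 = -0.5125
  r[X_2,X_2] = 1 (diagonal).

R is symmetric with unit diagonal. Assembling:

R = [[1, -0.5125],
 [-0.5125, 1]]


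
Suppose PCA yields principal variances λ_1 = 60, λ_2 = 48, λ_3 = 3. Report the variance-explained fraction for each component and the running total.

Step 1 — total variance = trace(Sigma) = Σ λ_i = 60 + 48 + 3 = 111.

Step 2 — fraction explained by component i = λ_i / Σ λ:
  PC1: 60/111 = 0.5405
  PC2: 48/111 = 0.4324
  PC3: 3/111 = 0.027

Step 3 — cumulative fraction after k components = (λ_1 + ... + λ_k) / Σ λ:
  k = 1: 60/111 = 0.5405
  k = 2: (60 + 48)/111 = 108/111 = 0.973
  k = 3: (60 + 48 + 3)/111 = 111/111 = 1

Summary (fraction, with percent):

explained: PC1 0.5405 (54.05%), PC2 0.4324 (43.24%), PC3 0.027 (2.7%);  cumulative: 0.5405, 0.973, 1


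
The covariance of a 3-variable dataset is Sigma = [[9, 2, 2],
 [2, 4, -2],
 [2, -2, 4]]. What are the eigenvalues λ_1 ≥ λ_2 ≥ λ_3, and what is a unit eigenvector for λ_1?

Step 1 — characteristic polynomial p(λ) = det(λI - Sigma) = λ³ - tr·λ² + c_1·λ - det, where tr = trace, c_1 = sum of the principal 2×2 minors, det = det(Sigma):
  tr = 9 + 4 + 4 = 17,
  c_1 = (9·4 - (2)²) + (9·4 - (2)²) + (4·4 - (-2)²) = 32 + 32 + 12 = 76,
  det = 9·(4·4 - (-2)²) - (2)·((2)·4 - (-2)·(2)) + (2)·((2)·(-2) - 4·(2)) = 9·(12) - (2)·(12) + (2)·(-12) = 60.
  So p(λ) = λ³ - 17λ² + 76λ - 60.
Step 2 — look for an integer root (rational root theorem: any rational root is an integer divisor of 60). Testing λ = 1:
  p(1) = 1 - 17 + 76 - 60 = 0  ✓
  Dividing out (λ - 1): p(λ) = (λ - 1)(λ² - 16λ + 60).
Step 3 — remaining eigenvalues from the quadratic λ² - 16λ + 60 = 0:
  Δ = 16² - 4·60 = 256 - 240 = 16,  λ = (16 ± √16)/2 = (16 ± 4)/2 = 10 or 6.
  Sorted: λ_1 = 10,  λ_2 = 6,  λ_3 = 1  (check: sum = 17 = tr ✓).

Step 4 — unit eigenvector for λ_1 = 10: v spans the null space of (Sigma - λ_1 I), whose rows are
  r_1 = (-1, 2, 2),  r_2 = (2, -6, -2),  r_3 = (2, -2, -6).
  v is orthogonal to every row, so take v ∝ r_1 × r_2 = ((2)·(-2) - (2)·(-6), (2)·(2) - (-1)·(-2), (-1)·(-6) - (2)·(2)) = (8, 2, 2).
  Rescale (divide by 2): u = (4, 1, 1).
  ||u|| = √((4)² + (1)² + (1)²) = √(18) ≈ 4.2426,  v_1 = u/||u|| ≈ (0.9428, 0.2357, 0.2357) (||v_1|| = 1).

λ_1 = 10,  λ_2 = 6,  λ_3 = 1;  v_1 ≈ (0.9428, 0.2357, 0.2357)


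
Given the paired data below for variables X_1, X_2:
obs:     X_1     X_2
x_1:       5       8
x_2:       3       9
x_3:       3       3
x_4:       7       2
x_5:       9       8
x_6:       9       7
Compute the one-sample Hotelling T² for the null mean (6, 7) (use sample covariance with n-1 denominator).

Step 1 — sample mean vector:
  mean(X_1) = (5 + 3 + 3 + 7 + 9 + 9) / 6 = 36/6 = 6
  mean(X_2) = (8 + 9 + 3 + 2 + 8 + 7) / 6 = 37/6 = 6.1667
  x̄ = (6, 6.1667),  deviation x̄ - mu_0 = (6, 6.1667) - (6, 7) = (0, -0.8333).

Step 2 — sample covariance matrix, S[i,j] = (1/(n-1)) · Σ_k (x_{k,i} - mean_i) · (x_{k,j} - mean_j), divisor n-1 = 5:
  S[X_1,X_1] = ((-1)·(-1) + (-3)·(-3) + (-3)·(-3) + (1)·(1) + (3)·(3) + (3)·(3)) / 5 = 38/5 = 7.6
  S[X_1,X_2] = ((-1)·(1.8333) + (-3)·(2.8333) + (-3)·(-3.1667) + (1)·(-4.1667) + (3)·(1.8333) + (3)·(0.8333)) / 5 = 3/5 = 0.6
  S[X_2,X_2] = ((1.8333)·(1.8333) + (2.8333)·(2.8333) + (-3.1667)·(-3.1667) + (-4.1667)·(-4.1667) + (1.8333)·(1.8333) + (0.8333)·(0.8333)) / 5 = 42.8333/5 = 8.5667
  S = [[7.6, 0.6],
 [0.6, 8.5667]].

Step 3 — invert S. det(S) = 7.6·8.5667 - (0.6)² = 64.7467.
  S^{-1} = (1/det) · [[d, -b], [-b, a]] = [[0.1323, -0.0093],
 [-0.0093, 0.1174]].

Step 4 — quadratic form (x̄ - mu_0)^T · S^{-1} · (x̄ - mu_0):
  S^{-1} · (x̄ - mu_0) = (0.0077, -0.0978),
  (x̄ - mu_0)^T · [...] = (0)·(0.0077) + (-0.8333)·(-0.0978) = 0.0815.

Step 5 — scale by n: T² = 6 · 0.0815 = 0.4891.

T² ≈ 0.4891


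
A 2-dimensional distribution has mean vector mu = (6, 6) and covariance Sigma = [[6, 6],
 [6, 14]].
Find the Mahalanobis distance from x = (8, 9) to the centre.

Step 1 — centre the observation: (x - mu) = (2, 3).

Step 2 — invert Sigma. det(Sigma) = 6·14 - (6)² = 48.
  Sigma^{-1} = (1/det) · [[d, -b], [-b, a]] = [[0.2917, -0.125],
 [-0.125, 0.125]].

Step 3 — form the quadratic (x - mu)^T · Sigma^{-1} · (x - mu):
  Sigma^{-1} · (x - mu) = (0.2083, 0.125).
  (x - mu)^T · [Sigma^{-1} · (x - mu)] = (2)·(0.2083) + (3)·(0.125) = 0.7917.

Step 4 — take square root: d = √(0.7917) ≈ 0.8898.

d(x, mu) = √(0.7917) ≈ 0.8898


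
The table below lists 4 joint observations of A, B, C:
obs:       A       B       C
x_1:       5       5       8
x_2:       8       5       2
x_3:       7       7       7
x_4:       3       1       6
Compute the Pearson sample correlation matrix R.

Step 1 — column means:
  mean(A) = (5 + 8 + 7 + 3) / 4 = 23/4 = 5.75
  mean(B) = (5 + 5 + 7 + 1) / 4 = 18/4 = 4.5
  mean(C) = (8 + 2 + 7 + 6) / 4 = 23/4 = 5.75

Step 2 — sample variances and covariances s[i,j] = (1/(n-1)) · Σ_k (x_{k,i} - mean_i) · (x_{k,j} - mean_j), with n-1 = 3:
  s[A,A] = ((-0.75)·(-0.75) + (2.25)·(2.25) + (1.25)·(1.25) + (-2.75)·(-2.75)) / 3 = 14.75/3 = 4.9167
  s[A,B] = ((-0.75)·(0.5) + (2.25)·(0.5) + (1.25)·(2.5) + (-2.75)·(-3.5)) / 3 = 13.5/3 = 4.5
  s[A,C] = ((-0.75)·(2.25) + (2.25)·(-3.75) + (1.25)·(1.25) + (-2.75)·(0.25)) / 3 = -9.25/3 = -3.0833
  s[B,B] = ((0.5)·(0.5) + (0.5)·(0.5) + (2.5)·(2.5) + (-3.5)·(-3.5)) / 3 = 19/3 = 6.3333
  s[B,C] = ((0.5)·(2.25) + (0.5)·(-3.75) + (2.5)·(1.25) + (-3.5)·(0.25)) / 3 = 1.5/3 = 0.5
  s[C,C] = ((2.25)·(2.25) + (-3.75)·(-3.75) + (1.25)·(1.25) + (0.25)·(0.25)) / 3 = 20.75/3 = 6.9167
  Sample standard deviations s_i = √(s[i,i]):
  s(A) = √(4.9167) = 2.2174
  s(B) = √(6.3333) = 2.5166
  s(C) = √(6.9167) = 2.63

Step 3 — r_{ij} = s_{ij} / (s_i · s_j):
  r[A,A] = 1 (diagonal).
  r[A,B] = 4.5 / (2.2174 · 2.5166) = 4.5 / 5.5802 = 0.8064
  r[A,C] = -3.0833 / (2.2174 · 2.63) = -3.0833 / 5.8315 = -0.5287
  r[B,B] = 1 (diagonal).
  r[B,C] = 0.5 / (2.5166 · 2.63) = 0.5 / 6.6186 = 0.0755
  r[C,C] = 1 (diagonal).

R is symmetric with unit diagonal. Assembling:

R = [[1, 0.8064, -0.5287],
 [0.8064, 1, 0.0755],
 [-0.5287, 0.0755, 1]]


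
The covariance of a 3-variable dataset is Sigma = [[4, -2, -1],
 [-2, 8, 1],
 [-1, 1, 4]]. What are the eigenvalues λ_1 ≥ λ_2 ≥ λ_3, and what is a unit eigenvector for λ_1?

Step 1 — characteristic polynomial p(λ) = det(λI - Sigma) = λ³ - tr·λ² + c_1·λ - det, where tr = trace, c_1 = sum of the principal 2×2 minors, det = det(Sigma):
  tr = 4 + 8 + 4 = 16,
  c_1 = (4·8 - (-2)²) + (4·4 - (-1)²) + (8·4 - (1)²) = 28 + 15 + 31 = 74,
  det = 4·(8·4 - (1)²) - (-2)·((-2)·4 - (1)·(-1)) + (-1)·((-2)·(1) - 8·(-1)) = 4·(31) - (-2)·(-7) + (-1)·(6) = 104.
  So p(λ) = λ³ - 16λ² + 74λ - 104.
Step 2 — look for an integer root (rational root theorem: any rational root is an integer divisor of 104). Testing λ = 4:
  p(4) = 64 - 256 + 296 - 104 = 0  ✓
  Dividing out (λ - 4): p(λ) = (λ - 4)(λ² - 12λ + 26).
Step 3 — remaining eigenvalues from the quadratic λ² - 12λ + 26 = 0:
  Δ = 12² - 4·26 = 144 - 104 = 40,  λ = (12 ± √40)/2 = (12 ± 6.3246)/2 ≈ 9.1623 or 2.8377.
  Sorted: λ_1 = 9.1623,  λ_2 = 4,  λ_3 = 2.8377  (check: sum = 16 = tr ✓).

Step 4 — unit eigenvector for λ_1 ≈ 9.1623: v spans the null space of (Sigma - λ_1 I), whose rows are
  r_1 = (-5.1623, -2, -1),  r_2 = (-2, -1.1623, 1),  r_3 = (-1, 1, -5.1623).
  v is orthogonal to every row, so take v ∝ r_1 × r_2 = ((-2)·(1) - (-1)·(-1.1623), (-1)·(-2) - (-5.1623)·(1), (-5.1623)·(-1.1623) - (-2)·(-2)) ≈ (-3.1623, 7.1623, 2).
  Rescale (multiply by -1 so the first nonzero entry is positive): u = (3.1623, -7.1623, -2).
  ||u|| = √((3.1623)² + (-7.1623)² + (-2)²) = √(65.2982) ≈ 8.0807,  v_1 = u/||u|| ≈ (0.3913, -0.8863, -0.2475) (||v_1|| = 1).

λ_1 = 9.1623,  λ_2 = 4,  λ_3 = 2.8377;  v_1 ≈ (0.3913, -0.8863, -0.2475)
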